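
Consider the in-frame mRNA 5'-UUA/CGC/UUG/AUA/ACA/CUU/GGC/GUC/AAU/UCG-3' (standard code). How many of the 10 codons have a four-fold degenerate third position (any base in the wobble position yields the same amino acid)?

6

Codon 1 UUA (Leu): third position 2-fold.
Codon 2 CGC (Arg): third position 4-fold.
Codon 3 UUG (Leu): third position 2-fold.
Codon 4 AUA (Ile): third position 3-fold.
Codon 5 ACA (Thr): third position 4-fold.
Codon 6 CUU (Leu): third position 4-fold.
Codon 7 GGC (Gly): third position 4-fold.
Codon 8 GUC (Val): third position 4-fold.
Codon 9 AAU (Asn): third position 2-fold.
Codon 10 UCG (Ser): third position 4-fold.
Four-fold degenerate third positions: 6.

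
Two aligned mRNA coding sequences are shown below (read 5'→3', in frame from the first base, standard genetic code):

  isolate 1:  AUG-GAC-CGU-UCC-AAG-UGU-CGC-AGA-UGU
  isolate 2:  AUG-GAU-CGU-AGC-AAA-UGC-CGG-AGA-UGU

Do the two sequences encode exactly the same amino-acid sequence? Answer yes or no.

yes

Codon 1: AUG Met / AUG Met — identical.
Codon 2: GAC Asp / GAU Asp — synonymous.
Codon 3: CGU Arg / CGU Arg — identical.
Codon 4: UCC Ser / AGC Ser — synonymous.
Codon 5: AAG Lys / AAA Lys — synonymous.
Codon 6: UGU Cys / UGC Cys — synonymous.
Codon 7: CGC Arg / CGG Arg — synonymous.
Codon 8: AGA Arg / AGA Arg — identical.
Codon 9: UGU Cys / UGU Cys — identical.
Nonsynonymous differences: 0 → same protein.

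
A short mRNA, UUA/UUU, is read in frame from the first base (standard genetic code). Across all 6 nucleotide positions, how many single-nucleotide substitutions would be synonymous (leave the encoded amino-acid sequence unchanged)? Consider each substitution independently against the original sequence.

3

Codon 1 (UUA, Leu): 2 synonymous substitutions.
Codon 2 (UUU, Phe): 1 synonymous substitution.
Total: 2 + 1 = 3.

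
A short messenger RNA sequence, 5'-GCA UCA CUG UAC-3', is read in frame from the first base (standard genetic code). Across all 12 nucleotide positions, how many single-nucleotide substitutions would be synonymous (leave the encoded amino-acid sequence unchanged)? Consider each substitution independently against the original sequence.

11

Codon 1 (GCA, Ala): 3 synonymous substitutions.
Codon 2 (UCA, Ser): 3 synonymous substitutions.
Codon 3 (CUG, Leu): 4 synonymous substitutions.
Codon 4 (UAC, Tyr): 1 synonymous substitution.
Total: 3 + 3 + 4 + 1 = 11.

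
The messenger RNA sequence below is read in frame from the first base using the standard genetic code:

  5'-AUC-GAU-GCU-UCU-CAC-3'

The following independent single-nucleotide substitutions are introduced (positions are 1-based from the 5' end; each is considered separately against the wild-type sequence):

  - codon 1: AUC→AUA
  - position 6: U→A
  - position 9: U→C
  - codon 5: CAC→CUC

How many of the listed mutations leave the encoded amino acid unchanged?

2

Codon 1: AUC (Ile) → AUA (Ile) — synonymous.
Codon 2: GAU (Asp) → GAA (Glu) — missense.
Codon 3: GCU (Ala) → GCC (Ala) — synonymous.
Codon 5: CAC (His) → CUC (Leu) — missense.
Synonymous: 2 of 4.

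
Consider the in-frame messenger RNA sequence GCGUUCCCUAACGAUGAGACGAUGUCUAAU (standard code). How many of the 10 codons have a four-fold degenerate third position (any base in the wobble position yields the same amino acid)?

Codon 1 GCG (Ala): third position 4-fold.
Codon 2 UUC (Phe): third position 2-fold.
Codon 3 CCU (Pro): third position 4-fold.
Codon 4 AAC (Asn): third position 2-fold.
Codon 5 GAU (Asp): third position 2-fold.
Codon 6 GAG (Glu): third position 2-fold.
Codon 7 ACG (Thr): third position 4-fold.
Codon 8 AUG (Met): third position 1-fold.
Codon 9 UCU (Ser): third position 4-fold.
Codon 10 AAU (Asn): third position 2-fold.
Four-fold degenerate third positions: 4.

4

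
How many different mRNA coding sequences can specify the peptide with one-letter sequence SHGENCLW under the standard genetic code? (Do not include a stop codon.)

Ser: 6 codons.
His: 2 codons.
Gly: 4 codons.
Glu: 2 codons.
Asn: 2 codons.
Cys: 2 codons.
Leu: 6 codons.
Trp: 1 codon.
6 × 2 × 4 × 2 × 2 × 2 × 6 × 1 = 2304.

2304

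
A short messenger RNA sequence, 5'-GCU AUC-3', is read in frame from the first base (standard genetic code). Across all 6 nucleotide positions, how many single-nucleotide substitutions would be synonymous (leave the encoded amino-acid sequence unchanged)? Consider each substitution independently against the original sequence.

Codon 1 (GCU, Ala): 3 synonymous substitutions.
Codon 2 (AUC, Ile): 2 synonymous substitutions.
Total: 3 + 2 = 5.

5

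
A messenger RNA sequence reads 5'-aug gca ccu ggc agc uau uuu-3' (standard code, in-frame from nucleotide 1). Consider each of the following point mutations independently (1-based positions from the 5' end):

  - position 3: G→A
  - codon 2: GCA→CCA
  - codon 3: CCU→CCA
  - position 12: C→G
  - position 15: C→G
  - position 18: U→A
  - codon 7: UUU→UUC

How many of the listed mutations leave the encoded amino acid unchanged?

3

Codon 1: AUG (Met) → AUA (Ile) — missense.
Codon 2: GCA (Ala) → CCA (Pro) — missense.
Codon 3: CCU (Pro) → CCA (Pro) — synonymous.
Codon 4: GGC (Gly) → GGG (Gly) — synonymous.
Codon 5: AGC (Ser) → AGG (Arg) — missense.
Codon 6: UAU (Tyr) → UAA (Stop) — nonsense.
Codon 7: UUU (Phe) → UUC (Phe) — synonymous.
Synonymous: 3 of 7.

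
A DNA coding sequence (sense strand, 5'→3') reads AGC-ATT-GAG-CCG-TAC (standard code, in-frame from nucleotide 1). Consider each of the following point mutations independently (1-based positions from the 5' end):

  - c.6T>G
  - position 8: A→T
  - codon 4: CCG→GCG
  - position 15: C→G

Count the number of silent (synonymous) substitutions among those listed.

0

Codon 2: ATT (Ile) → ATG (Met) — missense.
Codon 3: GAG (Glu) → GTG (Val) — missense.
Codon 4: CCG (Pro) → GCG (Ala) — missense.
Codon 5: TAC (Tyr) → TAG (Stop) — nonsense.
Synonymous: 0 of 4.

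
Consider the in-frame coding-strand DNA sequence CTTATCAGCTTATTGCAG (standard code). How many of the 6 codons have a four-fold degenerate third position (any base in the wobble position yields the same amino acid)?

Codon 1 CTT (Leu): third position 4-fold.
Codon 2 ATC (Ile): third position 3-fold.
Codon 3 AGC (Ser): third position 2-fold.
Codon 4 TTA (Leu): third position 2-fold.
Codon 5 TTG (Leu): third position 2-fold.
Codon 6 CAG (Gln): third position 2-fold.
Four-fold degenerate third positions: 1.

1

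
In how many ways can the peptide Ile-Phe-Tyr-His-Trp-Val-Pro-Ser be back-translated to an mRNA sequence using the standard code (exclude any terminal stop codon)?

2304

Ile: 3 codons.
Phe: 2 codons.
Tyr: 2 codons.
His: 2 codons.
Trp: 1 codon.
Val: 4 codons.
Pro: 4 codons.
Ser: 6 codons.
3 × 2 × 2 × 2 × 1 × 4 × 4 × 6 = 2304.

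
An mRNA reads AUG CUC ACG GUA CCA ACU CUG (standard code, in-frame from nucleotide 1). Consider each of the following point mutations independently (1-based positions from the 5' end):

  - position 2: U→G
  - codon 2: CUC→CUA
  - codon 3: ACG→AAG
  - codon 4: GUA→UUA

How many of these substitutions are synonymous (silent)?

1

Codon 1: AUG (Met) → AGG (Arg) — missense.
Codon 2: CUC (Leu) → CUA (Leu) — synonymous.
Codon 3: ACG (Thr) → AAG (Lys) — missense.
Codon 4: GUA (Val) → UUA (Leu) — missense.
Synonymous: 1 of 4.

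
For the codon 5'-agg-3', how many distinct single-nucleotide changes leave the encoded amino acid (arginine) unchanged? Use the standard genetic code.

Position 1: CGG → 1 synonymous.
Position 2: none → 0 synonymous.
Position 3: AGA → 1 synonymous.
Total: 1 + 0 + 1 = 2.

2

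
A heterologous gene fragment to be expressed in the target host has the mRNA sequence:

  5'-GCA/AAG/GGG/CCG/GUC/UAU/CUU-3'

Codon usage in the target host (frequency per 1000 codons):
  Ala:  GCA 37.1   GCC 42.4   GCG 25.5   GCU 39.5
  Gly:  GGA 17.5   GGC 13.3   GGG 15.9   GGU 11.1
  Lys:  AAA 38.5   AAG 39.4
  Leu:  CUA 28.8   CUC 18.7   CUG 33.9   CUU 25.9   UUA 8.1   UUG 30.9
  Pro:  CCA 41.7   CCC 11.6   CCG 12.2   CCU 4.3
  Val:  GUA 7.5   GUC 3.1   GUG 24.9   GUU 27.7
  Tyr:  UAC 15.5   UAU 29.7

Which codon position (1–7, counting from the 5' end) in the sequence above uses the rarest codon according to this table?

Codon 1 GCA (Ala): 37.1 per 1000.
Codon 2 AAG (Lys): 39.4 per 1000.
Codon 3 GGG (Gly): 15.9 per 1000.
Codon 4 CCG (Pro): 12.2 per 1000.
Codon 5 GUC (Val): 3.1 per 1000.
Codon 6 UAU (Tyr): 29.7 per 1000.
Codon 7 CUU (Leu): 25.9 per 1000.
Lowest frequency is 3.1 at codon 5.

5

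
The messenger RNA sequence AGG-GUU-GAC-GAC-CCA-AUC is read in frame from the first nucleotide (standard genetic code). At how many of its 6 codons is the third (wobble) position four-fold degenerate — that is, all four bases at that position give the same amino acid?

Codon 1 AGG (Arg): third position 2-fold.
Codon 2 GUU (Val): third position 4-fold.
Codon 3 GAC (Asp): third position 2-fold.
Codon 4 GAC (Asp): third position 2-fold.
Codon 5 CCA (Pro): third position 4-fold.
Codon 6 AUC (Ile): third position 3-fold.
Four-fold degenerate third positions: 2.

2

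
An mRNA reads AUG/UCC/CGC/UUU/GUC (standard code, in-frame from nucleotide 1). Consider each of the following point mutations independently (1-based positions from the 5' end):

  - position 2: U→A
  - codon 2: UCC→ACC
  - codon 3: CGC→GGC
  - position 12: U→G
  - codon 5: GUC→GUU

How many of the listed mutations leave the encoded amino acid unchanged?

1

Codon 1: AUG (Met) → AAG (Lys) — missense.
Codon 2: UCC (Ser) → ACC (Thr) — missense.
Codon 3: CGC (Arg) → GGC (Gly) — missense.
Codon 4: UUU (Phe) → UUG (Leu) — missense.
Codon 5: GUC (Val) → GUU (Val) — synonymous.
Synonymous: 1 of 5.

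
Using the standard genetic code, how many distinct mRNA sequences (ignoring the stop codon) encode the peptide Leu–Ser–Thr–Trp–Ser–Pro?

3456

Leu: 6 codons.
Ser: 6 codons.
Thr: 4 codons.
Trp: 1 codon.
Ser: 6 codons.
Pro: 4 codons.
6 × 6 × 4 × 1 × 6 × 4 = 3456.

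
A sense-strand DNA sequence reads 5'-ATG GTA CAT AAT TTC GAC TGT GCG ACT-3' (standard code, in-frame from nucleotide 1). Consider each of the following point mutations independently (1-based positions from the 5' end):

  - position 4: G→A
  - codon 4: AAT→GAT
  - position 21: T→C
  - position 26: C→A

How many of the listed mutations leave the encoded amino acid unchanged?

Codon 2: GTA (Val) → ATA (Ile) — missense.
Codon 4: AAT (Asn) → GAT (Asp) — missense.
Codon 7: TGT (Cys) → TGC (Cys) — synonymous.
Codon 9: ACT (Thr) → AAT (Asn) — missense.
Synonymous: 1 of 4.

1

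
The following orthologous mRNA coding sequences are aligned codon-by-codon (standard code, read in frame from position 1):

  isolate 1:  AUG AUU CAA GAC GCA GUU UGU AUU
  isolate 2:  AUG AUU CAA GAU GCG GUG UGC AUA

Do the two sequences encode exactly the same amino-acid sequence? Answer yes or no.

yes

Codon 1: AUG Met / AUG Met — identical.
Codon 2: AUU Ile / AUU Ile — identical.
Codon 3: CAA Gln / CAA Gln — identical.
Codon 4: GAC Asp / GAU Asp — synonymous.
Codon 5: GCA Ala / GCG Ala — synonymous.
Codon 6: GUU Val / GUG Val — synonymous.
Codon 7: UGU Cys / UGC Cys — synonymous.
Codon 8: AUU Ile / AUA Ile — synonymous.
Nonsynonymous differences: 0 → same protein.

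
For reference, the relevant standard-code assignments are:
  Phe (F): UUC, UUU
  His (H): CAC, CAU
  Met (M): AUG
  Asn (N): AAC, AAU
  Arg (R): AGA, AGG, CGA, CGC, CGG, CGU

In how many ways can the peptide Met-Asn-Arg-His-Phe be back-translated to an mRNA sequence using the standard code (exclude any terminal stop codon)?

48

Met: 1 codon.
Asn: 2 codons.
Arg: 6 codons.
His: 2 codons.
Phe: 2 codons.
1 × 2 × 6 × 2 × 2 = 48.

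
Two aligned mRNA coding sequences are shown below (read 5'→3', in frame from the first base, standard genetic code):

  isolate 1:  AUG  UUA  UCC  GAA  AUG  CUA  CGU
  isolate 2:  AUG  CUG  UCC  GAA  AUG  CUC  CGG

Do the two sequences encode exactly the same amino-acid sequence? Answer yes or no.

yes

Codon 1: AUG Met / AUG Met — identical.
Codon 2: UUA Leu / CUG Leu — synonymous.
Codon 3: UCC Ser / UCC Ser — identical.
Codon 4: GAA Glu / GAA Glu — identical.
Codon 5: AUG Met / AUG Met — identical.
Codon 6: CUA Leu / CUC Leu — synonymous.
Codon 7: CGU Arg / CGG Arg — synonymous.
Nonsynonymous differences: 0 → same protein.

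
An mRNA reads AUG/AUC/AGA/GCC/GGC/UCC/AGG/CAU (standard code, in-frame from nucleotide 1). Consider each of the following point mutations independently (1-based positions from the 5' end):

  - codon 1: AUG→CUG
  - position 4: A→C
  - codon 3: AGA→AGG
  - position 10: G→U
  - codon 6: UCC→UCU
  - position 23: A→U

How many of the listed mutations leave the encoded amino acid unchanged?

2

Codon 1: AUG (Met) → CUG (Leu) — missense.
Codon 2: AUC (Ile) → CUC (Leu) — missense.
Codon 3: AGA (Arg) → AGG (Arg) — synonymous.
Codon 4: GCC (Ala) → UCC (Ser) — missense.
Codon 6: UCC (Ser) → UCU (Ser) — synonymous.
Codon 8: CAU (His) → CUU (Leu) — missense.
Synonymous: 2 of 6.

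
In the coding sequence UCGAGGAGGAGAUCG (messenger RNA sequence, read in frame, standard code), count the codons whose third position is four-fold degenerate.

2

Codon 1 UCG (Ser): third position 4-fold.
Codon 2 AGG (Arg): third position 2-fold.
Codon 3 AGG (Arg): third position 2-fold.
Codon 4 AGA (Arg): third position 2-fold.
Codon 5 UCG (Ser): third position 4-fold.
Four-fold degenerate third positions: 2.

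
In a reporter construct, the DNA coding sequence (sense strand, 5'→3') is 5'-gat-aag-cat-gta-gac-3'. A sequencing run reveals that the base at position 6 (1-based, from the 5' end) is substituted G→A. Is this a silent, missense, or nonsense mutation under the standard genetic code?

Position 6 falls in codon 2: AAG → Lys.
After the substitution the codon is AAA → Lys.
Both encode Lys, so the change is synonymous.

silent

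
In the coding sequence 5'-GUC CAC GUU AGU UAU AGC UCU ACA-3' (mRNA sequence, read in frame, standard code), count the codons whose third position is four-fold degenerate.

4

Codon 1 GUC (Val): third position 4-fold.
Codon 2 CAC (His): third position 2-fold.
Codon 3 GUU (Val): third position 4-fold.
Codon 4 AGU (Ser): third position 2-fold.
Codon 5 UAU (Tyr): third position 2-fold.
Codon 6 AGC (Ser): third position 2-fold.
Codon 7 UCU (Ser): third position 4-fold.
Codon 8 ACA (Thr): third position 4-fold.
Four-fold degenerate third positions: 4.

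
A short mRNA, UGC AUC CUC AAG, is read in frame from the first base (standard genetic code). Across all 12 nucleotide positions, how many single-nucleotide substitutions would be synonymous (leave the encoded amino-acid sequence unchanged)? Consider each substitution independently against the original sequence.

7

Codon 1 (UGC, Cys): 1 synonymous substitution.
Codon 2 (AUC, Ile): 2 synonymous substitutions.
Codon 3 (CUC, Leu): 3 synonymous substitutions.
Codon 4 (AAG, Lys): 1 synonymous substitution.
Total: 1 + 2 + 3 + 1 = 7.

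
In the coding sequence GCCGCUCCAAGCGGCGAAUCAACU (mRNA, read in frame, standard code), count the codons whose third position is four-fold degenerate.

Codon 1 GCC (Ala): third position 4-fold.
Codon 2 GCU (Ala): third position 4-fold.
Codon 3 CCA (Pro): third position 4-fold.
Codon 4 AGC (Ser): third position 2-fold.
Codon 5 GGC (Gly): third position 4-fold.
Codon 6 GAA (Glu): third position 2-fold.
Codon 7 UCA (Ser): third position 4-fold.
Codon 8 ACU (Thr): third position 4-fold.
Four-fold degenerate third positions: 6.

6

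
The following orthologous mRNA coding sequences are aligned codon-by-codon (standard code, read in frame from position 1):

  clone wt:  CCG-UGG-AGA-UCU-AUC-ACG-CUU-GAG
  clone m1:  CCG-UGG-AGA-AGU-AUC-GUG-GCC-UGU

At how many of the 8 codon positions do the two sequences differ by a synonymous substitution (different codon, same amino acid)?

1

Codon 1: CCG Pro / CCG Pro — identical.
Codon 2: UGG Trp / UGG Trp — identical.
Codon 3: AGA Arg / AGA Arg — identical.
Codon 4: UCU Ser / AGU Ser — synonymous.
Codon 5: AUC Ile / AUC Ile — identical.
Codon 6: ACG Thr / GUG Val — nonsynonymous.
Codon 7: CUU Leu / GCC Ala — nonsynonymous.
Codon 8: GAG Glu / UGU Cys — nonsynonymous.
Synonymous differences: 1.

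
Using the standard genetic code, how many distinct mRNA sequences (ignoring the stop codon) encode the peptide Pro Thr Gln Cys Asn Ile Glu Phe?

Pro: 4 codons.
Thr: 4 codons.
Gln: 2 codons.
Cys: 2 codons.
Asn: 2 codons.
Ile: 3 codons.
Glu: 2 codons.
Phe: 2 codons.
4 × 4 × 2 × 2 × 2 × 3 × 2 × 2 = 1536.

1536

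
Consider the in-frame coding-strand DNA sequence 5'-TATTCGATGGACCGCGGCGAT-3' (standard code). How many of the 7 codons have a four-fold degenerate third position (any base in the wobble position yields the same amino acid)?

3

Codon 1 TAT (Tyr): third position 2-fold.
Codon 2 TCG (Ser): third position 4-fold.
Codon 3 ATG (Met): third position 1-fold.
Codon 4 GAC (Asp): third position 2-fold.
Codon 5 CGC (Arg): third position 4-fold.
Codon 6 GGC (Gly): third position 4-fold.
Codon 7 GAT (Asp): third position 2-fold.
Four-fold degenerate third positions: 3.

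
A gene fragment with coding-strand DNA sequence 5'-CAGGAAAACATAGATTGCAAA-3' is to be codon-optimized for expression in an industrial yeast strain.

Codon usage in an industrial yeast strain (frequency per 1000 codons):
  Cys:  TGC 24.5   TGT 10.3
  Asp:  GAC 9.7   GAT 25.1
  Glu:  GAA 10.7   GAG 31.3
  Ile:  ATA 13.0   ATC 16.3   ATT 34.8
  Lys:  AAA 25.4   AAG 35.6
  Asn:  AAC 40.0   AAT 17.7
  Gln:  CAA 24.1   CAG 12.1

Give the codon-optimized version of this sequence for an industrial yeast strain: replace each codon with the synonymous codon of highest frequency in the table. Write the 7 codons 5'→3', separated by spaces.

CAA GAG AAC ATT GAT TGC AAG

Codon 1 (Gln): best is CAA at 24.1.
Codon 2 (Glu): best is GAG at 31.3.
Codon 3 (Asn): best is AAC at 40.0.
Codon 4 (Ile): best is ATT at 34.8.
Codon 5 (Asp): best is GAT at 25.1.
Codon 6 (Cys): best is TGC at 24.5.
Codon 7 (Lys): best is AAG at 35.6.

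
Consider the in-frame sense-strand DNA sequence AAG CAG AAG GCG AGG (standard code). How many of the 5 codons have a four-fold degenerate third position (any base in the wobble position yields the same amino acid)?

1

Codon 1 AAG (Lys): third position 2-fold.
Codon 2 CAG (Gln): third position 2-fold.
Codon 3 AAG (Lys): third position 2-fold.
Codon 4 GCG (Ala): third position 4-fold.
Codon 5 AGG (Arg): third position 2-fold.
Four-fold degenerate third positions: 1.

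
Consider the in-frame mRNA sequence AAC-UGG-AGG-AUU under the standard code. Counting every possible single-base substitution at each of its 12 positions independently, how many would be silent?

Codon 1 (AAC, Asn): 1 synonymous substitution.
Codon 2 (UGG, Trp): 0 synonymous substitutions.
Codon 3 (AGG, Arg): 2 synonymous substitutions.
Codon 4 (AUU, Ile): 2 synonymous substitutions.
Total: 1 + 0 + 2 + 2 = 5.

5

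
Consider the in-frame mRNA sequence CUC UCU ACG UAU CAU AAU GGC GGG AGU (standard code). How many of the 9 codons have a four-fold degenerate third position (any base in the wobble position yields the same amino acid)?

5

Codon 1 CUC (Leu): third position 4-fold.
Codon 2 UCU (Ser): third position 4-fold.
Codon 3 ACG (Thr): third position 4-fold.
Codon 4 UAU (Tyr): third position 2-fold.
Codon 5 CAU (His): third position 2-fold.
Codon 6 AAU (Asn): third position 2-fold.
Codon 7 GGC (Gly): third position 4-fold.
Codon 8 GGG (Gly): third position 4-fold.
Codon 9 AGU (Ser): third position 2-fold.
Four-fold degenerate third positions: 5.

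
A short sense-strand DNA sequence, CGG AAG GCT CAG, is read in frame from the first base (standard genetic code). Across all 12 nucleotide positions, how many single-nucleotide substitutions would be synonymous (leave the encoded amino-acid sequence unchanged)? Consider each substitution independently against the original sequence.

9

Codon 1 (CGG, Arg): 4 synonymous substitutions.
Codon 2 (AAG, Lys): 1 synonymous substitution.
Codon 3 (GCT, Ala): 3 synonymous substitutions.
Codon 4 (CAG, Gln): 1 synonymous substitution.
Total: 4 + 1 + 3 + 1 = 9.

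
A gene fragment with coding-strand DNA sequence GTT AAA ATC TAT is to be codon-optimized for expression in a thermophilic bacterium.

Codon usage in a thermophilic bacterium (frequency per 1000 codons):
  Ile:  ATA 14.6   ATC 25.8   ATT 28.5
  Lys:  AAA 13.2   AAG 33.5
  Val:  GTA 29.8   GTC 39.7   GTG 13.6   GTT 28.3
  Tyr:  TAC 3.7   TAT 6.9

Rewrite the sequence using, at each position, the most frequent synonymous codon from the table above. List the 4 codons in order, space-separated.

GTC AAG ATT TAT

Codon 1 (Val): best is GTC at 39.7.
Codon 2 (Lys): best is AAG at 33.5.
Codon 3 (Ile): best is ATT at 28.5.
Codon 4 (Tyr): best is TAT at 6.9.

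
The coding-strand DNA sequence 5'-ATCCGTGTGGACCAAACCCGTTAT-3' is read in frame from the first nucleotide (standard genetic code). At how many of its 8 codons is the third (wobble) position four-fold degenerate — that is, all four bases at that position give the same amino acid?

4

Codon 1 ATC (Ile): third position 3-fold.
Codon 2 CGT (Arg): third position 4-fold.
Codon 3 GTG (Val): third position 4-fold.
Codon 4 GAC (Asp): third position 2-fold.
Codon 5 CAA (Gln): third position 2-fold.
Codon 6 ACC (Thr): third position 4-fold.
Codon 7 CGT (Arg): third position 4-fold.
Codon 8 TAT (Tyr): third position 2-fold.
Four-fold degenerate third positions: 4.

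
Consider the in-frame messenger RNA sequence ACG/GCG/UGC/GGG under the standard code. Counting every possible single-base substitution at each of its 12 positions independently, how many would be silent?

Codon 1 (ACG, Thr): 3 synonymous substitutions.
Codon 2 (GCG, Ala): 3 synonymous substitutions.
Codon 3 (UGC, Cys): 1 synonymous substitution.
Codon 4 (GGG, Gly): 3 synonymous substitutions.
Total: 3 + 3 + 1 + 3 = 10.

10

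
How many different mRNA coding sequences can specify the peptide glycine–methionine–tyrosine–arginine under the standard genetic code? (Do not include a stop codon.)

Gly: 4 codons.
Met: 1 codon.
Tyr: 2 codons.
Arg: 6 codons.
4 × 1 × 2 × 6 = 48.

48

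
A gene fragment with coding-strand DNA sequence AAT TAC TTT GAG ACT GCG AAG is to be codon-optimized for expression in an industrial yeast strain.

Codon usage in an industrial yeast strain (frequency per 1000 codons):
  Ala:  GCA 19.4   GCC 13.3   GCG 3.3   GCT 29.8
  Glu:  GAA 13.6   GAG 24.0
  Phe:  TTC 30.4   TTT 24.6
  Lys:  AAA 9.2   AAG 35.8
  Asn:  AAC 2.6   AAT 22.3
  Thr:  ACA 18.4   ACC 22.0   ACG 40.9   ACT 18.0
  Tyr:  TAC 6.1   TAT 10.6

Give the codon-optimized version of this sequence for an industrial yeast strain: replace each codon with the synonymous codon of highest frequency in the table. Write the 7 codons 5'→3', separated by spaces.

Codon 1 (Asn): best is AAT at 22.3.
Codon 2 (Tyr): best is TAT at 10.6.
Codon 3 (Phe): best is TTC at 30.4.
Codon 4 (Glu): best is GAG at 24.0.
Codon 5 (Thr): best is ACG at 40.9.
Codon 6 (Ala): best is GCT at 29.8.
Codon 7 (Lys): best is AAG at 35.8.

AAT TAT TTC GAG ACG GCT AAG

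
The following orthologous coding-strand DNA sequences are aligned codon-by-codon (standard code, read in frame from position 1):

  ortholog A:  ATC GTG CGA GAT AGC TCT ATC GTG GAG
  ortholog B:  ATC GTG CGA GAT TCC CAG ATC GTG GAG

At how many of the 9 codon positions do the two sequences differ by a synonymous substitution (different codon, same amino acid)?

Codon 1: ATC Ile / ATC Ile — identical.
Codon 2: GTG Val / GTG Val — identical.
Codon 3: CGA Arg / CGA Arg — identical.
Codon 4: GAT Asp / GAT Asp — identical.
Codon 5: AGC Ser / TCC Ser — synonymous.
Codon 6: TCT Ser / CAG Gln — nonsynonymous.
Codon 7: ATC Ile / ATC Ile — identical.
Codon 8: GTG Val / GTG Val — identical.
Codon 9: GAG Glu / GAG Glu — identical.
Synonymous differences: 1.

1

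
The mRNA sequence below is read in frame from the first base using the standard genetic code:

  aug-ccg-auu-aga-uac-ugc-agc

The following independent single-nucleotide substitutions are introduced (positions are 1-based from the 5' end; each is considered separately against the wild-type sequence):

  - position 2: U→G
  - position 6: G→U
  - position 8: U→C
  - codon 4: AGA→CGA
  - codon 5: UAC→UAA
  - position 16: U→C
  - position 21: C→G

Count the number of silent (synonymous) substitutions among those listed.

Codon 1: AUG (Met) → AGG (Arg) — missense.
Codon 2: CCG (Pro) → CCU (Pro) — synonymous.
Codon 3: AUU (Ile) → ACU (Thr) — missense.
Codon 4: AGA (Arg) → CGA (Arg) — synonymous.
Codon 5: UAC (Tyr) → UAA (Stop) — nonsense.
Codon 6: UGC (Cys) → CGC (Arg) — missense.
Codon 7: AGC (Ser) → AGG (Arg) — missense.
Synonymous: 2 of 7.

2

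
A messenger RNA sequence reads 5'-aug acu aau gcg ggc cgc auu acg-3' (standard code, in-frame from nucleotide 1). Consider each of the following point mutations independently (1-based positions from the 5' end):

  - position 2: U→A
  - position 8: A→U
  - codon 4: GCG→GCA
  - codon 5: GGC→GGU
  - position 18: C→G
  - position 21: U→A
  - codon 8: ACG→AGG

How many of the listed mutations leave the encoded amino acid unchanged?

4

Codon 1: AUG (Met) → AAG (Lys) — missense.
Codon 3: AAU (Asn) → AUU (Ile) — missense.
Codon 4: GCG (Ala) → GCA (Ala) — synonymous.
Codon 5: GGC (Gly) → GGU (Gly) — synonymous.
Codon 6: CGC (Arg) → CGG (Arg) — synonymous.
Codon 7: AUU (Ile) → AUA (Ile) — synonymous.
Codon 8: ACG (Thr) → AGG (Arg) — missense.
Synonymous: 4 of 7.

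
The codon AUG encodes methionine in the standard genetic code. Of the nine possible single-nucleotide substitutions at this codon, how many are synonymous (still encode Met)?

Position 1: none → 0 synonymous.
Position 2: none → 0 synonymous.
Position 3: none → 0 synonymous.
Total: 0 + 0 + 0 = 0.

0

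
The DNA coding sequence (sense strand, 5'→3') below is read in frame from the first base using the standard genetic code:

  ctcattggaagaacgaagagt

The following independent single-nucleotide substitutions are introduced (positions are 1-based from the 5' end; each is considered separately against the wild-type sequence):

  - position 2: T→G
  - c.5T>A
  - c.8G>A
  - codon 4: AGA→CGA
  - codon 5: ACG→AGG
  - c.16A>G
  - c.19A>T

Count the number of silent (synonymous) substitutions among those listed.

1

Codon 1: CTC (Leu) → CGC (Arg) — missense.
Codon 2: ATT (Ile) → AAT (Asn) — missense.
Codon 3: GGA (Gly) → GAA (Glu) — missense.
Codon 4: AGA (Arg) → CGA (Arg) — synonymous.
Codon 5: ACG (Thr) → AGG (Arg) — missense.
Codon 6: AAG (Lys) → GAG (Glu) — missense.
Codon 7: AGT (Ser) → TGT (Cys) — missense.
Synonymous: 1 of 7.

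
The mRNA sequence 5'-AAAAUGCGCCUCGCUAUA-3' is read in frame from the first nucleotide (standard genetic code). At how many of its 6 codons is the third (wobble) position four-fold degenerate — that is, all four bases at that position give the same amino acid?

Codon 1 AAA (Lys): third position 2-fold.
Codon 2 AUG (Met): third position 1-fold.
Codon 3 CGC (Arg): third position 4-fold.
Codon 4 CUC (Leu): third position 4-fold.
Codon 5 GCU (Ala): third position 4-fold.
Codon 6 AUA (Ile): third position 3-fold.
Four-fold degenerate third positions: 3.

3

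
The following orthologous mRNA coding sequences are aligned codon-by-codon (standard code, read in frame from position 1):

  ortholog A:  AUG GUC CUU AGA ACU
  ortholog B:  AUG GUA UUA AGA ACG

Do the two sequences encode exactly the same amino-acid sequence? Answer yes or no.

Codon 1: AUG Met / AUG Met — identical.
Codon 2: GUC Val / GUA Val — synonymous.
Codon 3: CUU Leu / UUA Leu — synonymous.
Codon 4: AGA Arg / AGA Arg — identical.
Codon 5: ACU Thr / ACG Thr — synonymous.
Nonsynonymous differences: 0 → same protein.

yes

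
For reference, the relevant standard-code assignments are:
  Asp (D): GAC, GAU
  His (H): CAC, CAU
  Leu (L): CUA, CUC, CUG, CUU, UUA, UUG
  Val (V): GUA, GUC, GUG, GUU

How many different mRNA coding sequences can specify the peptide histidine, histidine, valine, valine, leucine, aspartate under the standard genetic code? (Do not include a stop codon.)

His: 2 codons.
His: 2 codons.
Val: 4 codons.
Val: 4 codons.
Leu: 6 codons.
Asp: 2 codons.
2 × 2 × 4 × 4 × 6 × 2 = 768.

768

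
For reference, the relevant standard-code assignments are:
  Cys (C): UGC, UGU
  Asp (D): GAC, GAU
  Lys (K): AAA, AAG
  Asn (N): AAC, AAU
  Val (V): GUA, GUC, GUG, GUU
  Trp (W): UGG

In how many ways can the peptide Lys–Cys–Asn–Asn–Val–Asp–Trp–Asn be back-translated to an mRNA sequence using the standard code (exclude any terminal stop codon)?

256

Lys: 2 codons.
Cys: 2 codons.
Asn: 2 codons.
Asn: 2 codons.
Val: 4 codons.
Asp: 2 codons.
Trp: 1 codon.
Asn: 2 codons.
2 × 2 × 2 × 2 × 4 × 2 × 1 × 2 = 256.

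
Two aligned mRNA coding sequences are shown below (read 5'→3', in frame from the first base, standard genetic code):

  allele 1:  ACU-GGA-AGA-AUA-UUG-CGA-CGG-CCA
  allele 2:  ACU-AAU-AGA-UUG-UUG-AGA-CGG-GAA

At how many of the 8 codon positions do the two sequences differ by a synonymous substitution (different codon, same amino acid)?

Codon 1: ACU Thr / ACU Thr — identical.
Codon 2: GGA Gly / AAU Asn — nonsynonymous.
Codon 3: AGA Arg / AGA Arg — identical.
Codon 4: AUA Ile / UUG Leu — nonsynonymous.
Codon 5: UUG Leu / UUG Leu — identical.
Codon 6: CGA Arg / AGA Arg — synonymous.
Codon 7: CGG Arg / CGG Arg — identical.
Codon 8: CCA Pro / GAA Glu — nonsynonymous.
Synonymous differences: 1.

1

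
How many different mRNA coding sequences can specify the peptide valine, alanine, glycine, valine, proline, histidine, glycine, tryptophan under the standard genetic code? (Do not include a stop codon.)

Val: 4 codons.
Ala: 4 codons.
Gly: 4 codons.
Val: 4 codons.
Pro: 4 codons.
His: 2 codons.
Gly: 4 codons.
Trp: 1 codon.
4 × 4 × 4 × 4 × 4 × 2 × 4 × 1 = 8192.

8192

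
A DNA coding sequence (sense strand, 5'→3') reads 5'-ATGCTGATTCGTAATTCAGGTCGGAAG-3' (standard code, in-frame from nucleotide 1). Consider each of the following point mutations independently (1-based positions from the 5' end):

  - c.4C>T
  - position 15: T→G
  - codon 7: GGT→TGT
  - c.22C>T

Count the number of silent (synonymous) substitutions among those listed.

1

Codon 2: CTG (Leu) → TTG (Leu) — synonymous.
Codon 5: AAT (Asn) → AAG (Lys) — missense.
Codon 7: GGT (Gly) → TGT (Cys) — missense.
Codon 8: CGG (Arg) → TGG (Trp) — missense.
Synonymous: 1 of 4.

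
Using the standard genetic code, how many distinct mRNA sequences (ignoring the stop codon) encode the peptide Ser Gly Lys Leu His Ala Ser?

13824

Ser: 6 codons.
Gly: 4 codons.
Lys: 2 codons.
Leu: 6 codons.
His: 2 codons.
Ala: 4 codons.
Ser: 6 codons.
6 × 4 × 2 × 6 × 2 × 4 × 6 = 13824.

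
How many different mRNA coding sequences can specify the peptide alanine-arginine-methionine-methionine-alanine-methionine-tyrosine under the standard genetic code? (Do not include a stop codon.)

192

Ala: 4 codons.
Arg: 6 codons.
Met: 1 codon.
Met: 1 codon.
Ala: 4 codons.
Met: 1 codon.
Tyr: 2 codons.
4 × 6 × 1 × 1 × 4 × 1 × 2 = 192.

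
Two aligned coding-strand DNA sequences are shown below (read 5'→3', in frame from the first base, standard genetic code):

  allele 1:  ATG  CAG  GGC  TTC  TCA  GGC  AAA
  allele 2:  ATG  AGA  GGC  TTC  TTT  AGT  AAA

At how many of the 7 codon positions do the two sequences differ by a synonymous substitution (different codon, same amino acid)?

0

Codon 1: ATG Met / ATG Met — identical.
Codon 2: CAG Gln / AGA Arg — nonsynonymous.
Codon 3: GGC Gly / GGC Gly — identical.
Codon 4: TTC Phe / TTC Phe — identical.
Codon 5: TCA Ser / TTT Phe — nonsynonymous.
Codon 6: GGC Gly / AGT Ser — nonsynonymous.
Codon 7: AAA Lys / AAA Lys — identical.
Synonymous differences: 0.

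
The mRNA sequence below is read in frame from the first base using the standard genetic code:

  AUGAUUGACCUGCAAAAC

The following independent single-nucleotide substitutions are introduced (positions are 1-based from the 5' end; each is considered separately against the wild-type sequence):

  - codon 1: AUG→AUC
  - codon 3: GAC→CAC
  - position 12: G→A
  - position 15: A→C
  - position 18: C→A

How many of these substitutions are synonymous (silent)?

1

Codon 1: AUG (Met) → AUC (Ile) — missense.
Codon 3: GAC (Asp) → CAC (His) — missense.
Codon 4: CUG (Leu) → CUA (Leu) — synonymous.
Codon 5: CAA (Gln) → CAC (His) — missense.
Codon 6: AAC (Asn) → AAA (Lys) — missense.
Synonymous: 1 of 5.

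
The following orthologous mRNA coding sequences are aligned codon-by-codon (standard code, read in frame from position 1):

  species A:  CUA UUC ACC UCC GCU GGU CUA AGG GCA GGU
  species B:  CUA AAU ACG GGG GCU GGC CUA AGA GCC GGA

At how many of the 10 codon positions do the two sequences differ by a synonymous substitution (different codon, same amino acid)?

5

Codon 1: CUA Leu / CUA Leu — identical.
Codon 2: UUC Phe / AAU Asn — nonsynonymous.
Codon 3: ACC Thr / ACG Thr — synonymous.
Codon 4: UCC Ser / GGG Gly — nonsynonymous.
Codon 5: GCU Ala / GCU Ala — identical.
Codon 6: GGU Gly / GGC Gly — synonymous.
Codon 7: CUA Leu / CUA Leu — identical.
Codon 8: AGG Arg / AGA Arg — synonymous.
Codon 9: GCA Ala / GCC Ala — synonymous.
Codon 10: GGU Gly / GGA Gly — synonymous.
Synonymous differences: 5.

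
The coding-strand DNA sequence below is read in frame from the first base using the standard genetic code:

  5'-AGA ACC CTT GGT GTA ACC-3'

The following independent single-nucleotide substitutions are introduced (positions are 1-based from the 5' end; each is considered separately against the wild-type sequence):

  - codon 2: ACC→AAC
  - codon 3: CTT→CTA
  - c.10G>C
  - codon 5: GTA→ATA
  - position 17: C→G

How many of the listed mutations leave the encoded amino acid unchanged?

1

Codon 2: ACC (Thr) → AAC (Asn) — missense.
Codon 3: CTT (Leu) → CTA (Leu) — synonymous.
Codon 4: GGT (Gly) → CGT (Arg) — missense.
Codon 5: GTA (Val) → ATA (Ile) — missense.
Codon 6: ACC (Thr) → AGC (Ser) — missense.
Synonymous: 1 of 5.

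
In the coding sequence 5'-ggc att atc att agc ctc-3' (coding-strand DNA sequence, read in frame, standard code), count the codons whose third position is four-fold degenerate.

2

Codon 1 GGC (Gly): third position 4-fold.
Codon 2 ATT (Ile): third position 3-fold.
Codon 3 ATC (Ile): third position 3-fold.
Codon 4 ATT (Ile): third position 3-fold.
Codon 5 AGC (Ser): third position 2-fold.
Codon 6 CTC (Leu): third position 4-fold.
Four-fold degenerate third positions: 2.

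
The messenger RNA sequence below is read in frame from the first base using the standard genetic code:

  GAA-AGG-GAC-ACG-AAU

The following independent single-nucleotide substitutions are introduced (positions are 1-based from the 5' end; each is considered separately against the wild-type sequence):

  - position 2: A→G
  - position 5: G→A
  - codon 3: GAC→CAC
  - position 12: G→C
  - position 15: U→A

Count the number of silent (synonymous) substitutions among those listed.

Codon 1: GAA (Glu) → GGA (Gly) — missense.
Codon 2: AGG (Arg) → AAG (Lys) — missense.
Codon 3: GAC (Asp) → CAC (His) — missense.
Codon 4: ACG (Thr) → ACC (Thr) — synonymous.
Codon 5: AAU (Asn) → AAA (Lys) — missense.
Synonymous: 1 of 5.

1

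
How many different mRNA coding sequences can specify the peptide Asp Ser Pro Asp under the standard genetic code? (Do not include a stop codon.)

96

Asp: 2 codons.
Ser: 6 codons.
Pro: 4 codons.
Asp: 2 codons.
2 × 6 × 4 × 2 = 96.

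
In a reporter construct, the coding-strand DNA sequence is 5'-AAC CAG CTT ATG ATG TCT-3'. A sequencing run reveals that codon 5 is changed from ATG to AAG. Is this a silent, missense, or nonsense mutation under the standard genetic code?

missense

Position 14 falls in codon 5: ATG → Met.
After the substitution the codon is AAG → Lys.
Met ≠ Lys, so this is a missense mutation.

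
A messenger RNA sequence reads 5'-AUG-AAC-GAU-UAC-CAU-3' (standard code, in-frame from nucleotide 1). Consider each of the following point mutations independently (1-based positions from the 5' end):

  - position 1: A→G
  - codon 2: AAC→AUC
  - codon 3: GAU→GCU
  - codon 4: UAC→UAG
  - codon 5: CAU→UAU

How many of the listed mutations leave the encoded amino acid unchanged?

0

Codon 1: AUG (Met) → GUG (Val) — missense.
Codon 2: AAC (Asn) → AUC (Ile) — missense.
Codon 3: GAU (Asp) → GCU (Ala) — missense.
Codon 4: UAC (Tyr) → UAG (Stop) — nonsense.
Codon 5: CAU (His) → UAU (Tyr) — missense.
Synonymous: 0 of 5.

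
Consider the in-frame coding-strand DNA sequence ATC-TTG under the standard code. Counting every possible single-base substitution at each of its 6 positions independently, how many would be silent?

4

Codon 1 (ATC, Ile): 2 synonymous substitutions.
Codon 2 (TTG, Leu): 2 synonymous substitutions.
Total: 2 + 2 = 4.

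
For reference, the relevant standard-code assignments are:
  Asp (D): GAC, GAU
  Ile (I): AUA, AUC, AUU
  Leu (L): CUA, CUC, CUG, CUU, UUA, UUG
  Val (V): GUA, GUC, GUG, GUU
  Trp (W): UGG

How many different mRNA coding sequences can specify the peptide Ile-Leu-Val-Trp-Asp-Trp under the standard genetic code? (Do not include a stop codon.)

Ile: 3 codons.
Leu: 6 codons.
Val: 4 codons.
Trp: 1 codon.
Asp: 2 codons.
Trp: 1 codon.
3 × 6 × 4 × 1 × 2 × 1 = 144.

144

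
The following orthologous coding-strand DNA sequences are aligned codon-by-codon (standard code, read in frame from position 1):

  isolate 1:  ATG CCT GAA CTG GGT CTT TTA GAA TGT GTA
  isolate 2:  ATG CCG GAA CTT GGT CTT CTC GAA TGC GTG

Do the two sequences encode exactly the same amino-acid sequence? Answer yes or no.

Codon 1: ATG Met / ATG Met — identical.
Codon 2: CCT Pro / CCG Pro — synonymous.
Codon 3: GAA Glu / GAA Glu — identical.
Codon 4: CTG Leu / CTT Leu — synonymous.
Codon 5: GGT Gly / GGT Gly — identical.
Codon 6: CTT Leu / CTT Leu — identical.
Codon 7: TTA Leu / CTC Leu — synonymous.
Codon 8: GAA Glu / GAA Glu — identical.
Codon 9: TGT Cys / TGC Cys — synonymous.
Codon 10: GTA Val / GTG Val — synonymous.
Nonsynonymous differences: 0 → same protein.

yes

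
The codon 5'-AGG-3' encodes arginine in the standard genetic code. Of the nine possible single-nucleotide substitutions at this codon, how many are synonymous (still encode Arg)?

2

Position 1: CGG → 1 synonymous.
Position 2: none → 0 synonymous.
Position 3: AGA → 1 synonymous.
Total: 1 + 0 + 1 = 2.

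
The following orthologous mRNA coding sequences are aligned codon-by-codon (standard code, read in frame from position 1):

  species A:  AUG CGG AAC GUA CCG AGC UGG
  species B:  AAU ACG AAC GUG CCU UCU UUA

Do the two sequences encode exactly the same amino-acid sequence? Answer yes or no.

Codon 1: AUG Met / AAU Asn — nonsynonymous.
Codon 2: CGG Arg / ACG Thr — nonsynonymous.
Codon 3: AAC Asn / AAC Asn — identical.
Codon 4: GUA Val / GUG Val — synonymous.
Codon 5: CCG Pro / CCU Pro — synonymous.
Codon 6: AGC Ser / UCU Ser — synonymous.
Codon 7: UGG Trp / UUA Leu — nonsynonymous.
Nonsynonymous differences: 3 → different protein.

no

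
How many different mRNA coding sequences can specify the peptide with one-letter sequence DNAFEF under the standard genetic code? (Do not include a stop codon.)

128

Asp: 2 codons.
Asn: 2 codons.
Ala: 4 codons.
Phe: 2 codons.
Glu: 2 codons.
Phe: 2 codons.
2 × 2 × 4 × 2 × 2 × 2 = 128.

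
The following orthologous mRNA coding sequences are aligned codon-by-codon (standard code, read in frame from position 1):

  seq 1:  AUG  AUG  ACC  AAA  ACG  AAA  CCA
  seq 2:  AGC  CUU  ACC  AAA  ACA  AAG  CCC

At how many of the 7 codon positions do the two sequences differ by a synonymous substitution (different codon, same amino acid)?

Codon 1: AUG Met / AGC Ser — nonsynonymous.
Codon 2: AUG Met / CUU Leu — nonsynonymous.
Codon 3: ACC Thr / ACC Thr — identical.
Codon 4: AAA Lys / AAA Lys — identical.
Codon 5: ACG Thr / ACA Thr — synonymous.
Codon 6: AAA Lys / AAG Lys — synonymous.
Codon 7: CCA Pro / CCC Pro — synonymous.
Synonymous differences: 3.

3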